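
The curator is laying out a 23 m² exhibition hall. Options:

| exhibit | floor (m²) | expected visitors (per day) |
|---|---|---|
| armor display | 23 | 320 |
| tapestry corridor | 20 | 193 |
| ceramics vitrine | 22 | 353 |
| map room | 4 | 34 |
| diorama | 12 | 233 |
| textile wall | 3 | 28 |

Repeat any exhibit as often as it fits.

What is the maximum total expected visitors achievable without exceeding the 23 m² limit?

Filling by ratio: diorama + 3×textile wall for 317, with 2 m² left unused.
Dropping diorama and 3×textile wall frees 21 m²; slotting in ceramics vitrine (22 m²) lifts the total to 353 at 22 m².

353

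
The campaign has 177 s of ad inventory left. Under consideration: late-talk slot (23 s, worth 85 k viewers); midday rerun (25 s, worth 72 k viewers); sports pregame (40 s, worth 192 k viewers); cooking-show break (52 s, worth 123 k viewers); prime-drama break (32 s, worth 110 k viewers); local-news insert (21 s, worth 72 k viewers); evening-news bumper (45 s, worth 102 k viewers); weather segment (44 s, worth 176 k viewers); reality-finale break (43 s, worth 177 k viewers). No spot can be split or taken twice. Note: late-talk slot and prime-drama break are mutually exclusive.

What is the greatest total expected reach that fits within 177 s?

702

Taking late-talk slot + midday rerun + sports pregame + weather segment + reality-finale break: 175 s used, 702 in expected reach.
Late-talk slot + sports pregame + local-news insert + weather segment + reality-finale break (171 s) also reaches 702 — a tie, but nothing goes higher.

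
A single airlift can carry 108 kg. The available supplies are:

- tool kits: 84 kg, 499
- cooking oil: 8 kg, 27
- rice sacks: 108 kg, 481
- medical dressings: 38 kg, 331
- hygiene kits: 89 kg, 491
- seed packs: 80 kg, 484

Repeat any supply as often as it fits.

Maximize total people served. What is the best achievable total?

Ranking by ratio (people served/kg): medical dressings 8.71, seed packs 6.05, tool kits 5.94.
The ratio ordering already packs tightly: 4×cooking oil + 2×medical dressings, 108 kg, 770.

770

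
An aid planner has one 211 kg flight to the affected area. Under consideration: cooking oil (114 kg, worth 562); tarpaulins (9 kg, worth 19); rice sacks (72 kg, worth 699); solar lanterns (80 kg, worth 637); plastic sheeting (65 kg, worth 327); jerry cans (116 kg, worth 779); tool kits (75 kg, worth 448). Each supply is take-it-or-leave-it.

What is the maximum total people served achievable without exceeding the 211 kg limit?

1497

Filling by ratio: tarpaulins + rice sacks + solar lanterns for 1355, with 50 kg left unused.
Replace solar lanterns with jerry cans: the trade gains 142 net, giving 1497 at 197 kg.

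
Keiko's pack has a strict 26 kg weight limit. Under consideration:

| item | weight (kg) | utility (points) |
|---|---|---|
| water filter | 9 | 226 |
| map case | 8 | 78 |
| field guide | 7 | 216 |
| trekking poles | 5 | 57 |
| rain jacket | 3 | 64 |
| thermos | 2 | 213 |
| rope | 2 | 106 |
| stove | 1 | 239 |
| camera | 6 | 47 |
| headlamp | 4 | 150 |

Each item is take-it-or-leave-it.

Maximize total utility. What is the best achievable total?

Taking water filter + field guide + thermos + rope + stove + headlamp: 25 kg used, 1150 in utility.
Next best is water filter + field guide + rain jacket + thermos + stove + headlamp at 1108 (26 kg) — short by 42.

1150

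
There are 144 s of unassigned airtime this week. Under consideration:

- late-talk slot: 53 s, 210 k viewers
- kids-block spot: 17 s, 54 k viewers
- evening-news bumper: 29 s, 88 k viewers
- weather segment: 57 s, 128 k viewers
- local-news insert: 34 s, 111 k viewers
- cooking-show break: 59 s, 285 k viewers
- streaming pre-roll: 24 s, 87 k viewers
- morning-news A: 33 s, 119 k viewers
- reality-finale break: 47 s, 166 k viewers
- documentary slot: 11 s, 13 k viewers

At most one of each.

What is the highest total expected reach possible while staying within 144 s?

A density-first pass picks late-talk slot + cooking-show break + streaming pre-roll — 582 at 136 s.
Replace streaming pre-roll with evening-news bumper: the trade gains 1 net, giving 583 at 141 s.
No other feasible combination exceeds 583.

583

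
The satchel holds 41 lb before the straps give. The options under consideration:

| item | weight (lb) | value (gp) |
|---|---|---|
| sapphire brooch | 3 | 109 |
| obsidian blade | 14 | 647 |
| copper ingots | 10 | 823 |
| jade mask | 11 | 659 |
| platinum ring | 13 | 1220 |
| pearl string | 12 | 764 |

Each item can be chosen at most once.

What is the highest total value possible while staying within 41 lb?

The ratio ordering already packs tightly: sapphire brooch + copper ingots + platinum ring + pearl string, 38 lb, 2916.
Every other selection either busts 41 lb or fails to beat 2916.

2916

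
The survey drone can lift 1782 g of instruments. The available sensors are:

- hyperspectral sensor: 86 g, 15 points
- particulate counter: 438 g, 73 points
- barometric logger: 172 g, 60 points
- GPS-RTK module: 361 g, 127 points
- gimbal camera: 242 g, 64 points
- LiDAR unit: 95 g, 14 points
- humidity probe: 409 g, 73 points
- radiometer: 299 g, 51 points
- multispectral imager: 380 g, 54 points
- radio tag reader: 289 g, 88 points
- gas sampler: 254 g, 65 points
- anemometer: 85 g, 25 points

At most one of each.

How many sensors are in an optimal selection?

The maximum data value within 1782 g is 480.
For example barometric logger + GPS-RTK module + gimbal camera + radiometer + radio tag reader + gas sampler + anemometer achieves it, using 1702 g.
Any selection reaching 480 contains exactly 7 sensors.

7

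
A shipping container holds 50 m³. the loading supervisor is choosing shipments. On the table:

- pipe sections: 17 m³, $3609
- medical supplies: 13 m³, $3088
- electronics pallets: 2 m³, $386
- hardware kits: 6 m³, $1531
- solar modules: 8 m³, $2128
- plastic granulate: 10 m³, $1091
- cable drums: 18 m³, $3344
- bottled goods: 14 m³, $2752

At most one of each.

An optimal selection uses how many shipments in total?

4

The maximum revenue within 50 m³ is 10980.
One optimal bundle: pipe sections + medical supplies + hardware kits + bottled goods (50 m³).
Every optimal selection uses 4 shipments.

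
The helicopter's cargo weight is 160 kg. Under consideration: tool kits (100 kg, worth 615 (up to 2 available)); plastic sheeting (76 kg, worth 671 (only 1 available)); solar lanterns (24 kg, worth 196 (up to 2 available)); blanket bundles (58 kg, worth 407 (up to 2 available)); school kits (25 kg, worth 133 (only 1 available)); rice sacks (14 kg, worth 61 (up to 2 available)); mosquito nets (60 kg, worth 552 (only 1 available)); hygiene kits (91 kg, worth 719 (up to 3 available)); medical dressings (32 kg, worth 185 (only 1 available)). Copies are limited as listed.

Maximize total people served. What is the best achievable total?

1419

The ratio ordering already packs tightly: plastic sheeting + solar lanterns + mosquito nets, 160 kg, 1419.
That's the maximum — no swap from here does better than 1419.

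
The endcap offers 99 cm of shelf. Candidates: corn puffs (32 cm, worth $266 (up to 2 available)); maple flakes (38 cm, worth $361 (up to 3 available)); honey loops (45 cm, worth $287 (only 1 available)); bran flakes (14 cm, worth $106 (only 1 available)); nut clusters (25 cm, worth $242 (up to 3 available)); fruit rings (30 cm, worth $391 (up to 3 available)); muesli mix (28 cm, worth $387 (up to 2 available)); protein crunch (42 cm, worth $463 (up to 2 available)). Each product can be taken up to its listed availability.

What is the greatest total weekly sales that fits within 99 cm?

1237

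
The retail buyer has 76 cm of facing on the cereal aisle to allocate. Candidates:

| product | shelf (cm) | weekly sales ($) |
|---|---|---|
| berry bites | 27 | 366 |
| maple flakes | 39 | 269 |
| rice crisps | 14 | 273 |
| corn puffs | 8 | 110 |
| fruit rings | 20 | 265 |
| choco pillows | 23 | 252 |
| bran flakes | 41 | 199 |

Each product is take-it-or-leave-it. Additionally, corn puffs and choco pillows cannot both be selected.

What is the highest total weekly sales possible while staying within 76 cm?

1014

By weekly sales per cm: rice crisps 19.50, corn puffs 13.75, berry bites 13.56, fruit rings 13.25 lead.
Best packing: berry bites + rice crisps + corn puffs + fruit rings — 69 cm, 1014 total.
The closest alternative, berry bites + rice crisps + fruit rings, reaches only 904.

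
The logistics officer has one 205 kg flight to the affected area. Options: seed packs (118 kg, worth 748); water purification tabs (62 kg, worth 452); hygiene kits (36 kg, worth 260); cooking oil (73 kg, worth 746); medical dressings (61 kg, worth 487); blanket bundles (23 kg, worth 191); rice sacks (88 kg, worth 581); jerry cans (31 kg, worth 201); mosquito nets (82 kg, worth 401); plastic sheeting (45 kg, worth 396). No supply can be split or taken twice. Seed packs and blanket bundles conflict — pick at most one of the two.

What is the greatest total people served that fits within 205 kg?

1820

By people served per kg: cooking oil 10.22, plastic sheeting 8.80, blanket bundles 8.30, medical dressings 7.98 lead.
Cooking oil + medical dressings + blanket bundles + plastic sheeting uses 202 of the 205 kg and totals 1820.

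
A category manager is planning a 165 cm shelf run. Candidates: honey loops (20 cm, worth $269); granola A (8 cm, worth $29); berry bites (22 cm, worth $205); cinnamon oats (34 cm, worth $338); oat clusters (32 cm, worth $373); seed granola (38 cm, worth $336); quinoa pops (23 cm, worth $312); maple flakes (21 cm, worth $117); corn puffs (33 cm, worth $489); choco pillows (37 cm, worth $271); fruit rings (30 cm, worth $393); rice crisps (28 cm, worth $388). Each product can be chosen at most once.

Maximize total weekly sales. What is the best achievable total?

2117

By weekly sales per cm: corn puffs 14.82, rice crisps 13.86, quinoa pops 13.57 lead.
Greedy by ratio would take honey loops + granola A + berry bites + quinoa pops + corn puffs + fruit rings + rice crisps: 164 cm used, total 2085.
Replace granola A and quinoa pops with oat clusters: the trade gains 32 net, giving 2117 at 165 cm.
No other feasible combination exceeds 2117.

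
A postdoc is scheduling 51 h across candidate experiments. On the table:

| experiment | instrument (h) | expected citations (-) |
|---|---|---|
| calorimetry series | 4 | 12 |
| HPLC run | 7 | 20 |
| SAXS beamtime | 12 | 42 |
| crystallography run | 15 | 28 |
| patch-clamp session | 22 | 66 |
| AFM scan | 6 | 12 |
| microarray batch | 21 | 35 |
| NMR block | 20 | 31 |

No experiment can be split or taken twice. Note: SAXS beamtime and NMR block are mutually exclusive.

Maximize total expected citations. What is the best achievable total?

152

Best packing: calorimetry series + HPLC run + SAXS beamtime + patch-clamp session + AFM scan — 51 h, 152 total.
Nothing else feasible within 51 h beats 152.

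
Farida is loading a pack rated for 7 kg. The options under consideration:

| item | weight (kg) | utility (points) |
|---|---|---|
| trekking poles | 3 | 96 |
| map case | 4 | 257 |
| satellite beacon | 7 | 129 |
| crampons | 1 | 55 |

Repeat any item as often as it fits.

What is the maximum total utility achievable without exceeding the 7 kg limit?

422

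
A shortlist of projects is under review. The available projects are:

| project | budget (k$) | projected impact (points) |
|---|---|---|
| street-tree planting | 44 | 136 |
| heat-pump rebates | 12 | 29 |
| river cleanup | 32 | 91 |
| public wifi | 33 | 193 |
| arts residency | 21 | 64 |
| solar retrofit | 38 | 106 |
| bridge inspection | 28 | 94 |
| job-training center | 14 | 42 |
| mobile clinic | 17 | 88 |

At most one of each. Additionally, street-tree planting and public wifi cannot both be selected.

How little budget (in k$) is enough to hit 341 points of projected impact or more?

71

Need the lightest bundle worth ≥ 341.
public wifi + arts residency + mobile clinic reaches 345 using 71 k$.
Any bundle with less than 71 k$ falls short of 341.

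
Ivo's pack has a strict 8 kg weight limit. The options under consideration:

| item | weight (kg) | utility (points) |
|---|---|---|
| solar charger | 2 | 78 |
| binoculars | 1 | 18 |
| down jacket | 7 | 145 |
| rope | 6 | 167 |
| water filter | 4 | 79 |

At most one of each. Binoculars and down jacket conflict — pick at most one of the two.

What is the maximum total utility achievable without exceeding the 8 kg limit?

The ratio ordering already packs tightly: solar charger + rope, 8 kg, 245.
The closest alternative, binoculars + rope, reaches only 185.

245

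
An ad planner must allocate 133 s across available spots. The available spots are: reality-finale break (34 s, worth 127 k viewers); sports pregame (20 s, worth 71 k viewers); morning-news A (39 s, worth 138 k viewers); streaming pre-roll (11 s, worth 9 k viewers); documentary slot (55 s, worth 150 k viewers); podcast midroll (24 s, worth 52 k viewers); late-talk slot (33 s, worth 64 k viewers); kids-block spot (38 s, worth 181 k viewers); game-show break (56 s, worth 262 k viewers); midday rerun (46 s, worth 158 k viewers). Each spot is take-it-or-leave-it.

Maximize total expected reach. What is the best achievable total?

Filling by ratio: reality-finale break + kids-block spot + game-show break for 570, with 5 s left unused.
Dropping reality-finale break frees 34 s; slotting in morning-news A (39 s) lifts the total to 581 at 133 s.

581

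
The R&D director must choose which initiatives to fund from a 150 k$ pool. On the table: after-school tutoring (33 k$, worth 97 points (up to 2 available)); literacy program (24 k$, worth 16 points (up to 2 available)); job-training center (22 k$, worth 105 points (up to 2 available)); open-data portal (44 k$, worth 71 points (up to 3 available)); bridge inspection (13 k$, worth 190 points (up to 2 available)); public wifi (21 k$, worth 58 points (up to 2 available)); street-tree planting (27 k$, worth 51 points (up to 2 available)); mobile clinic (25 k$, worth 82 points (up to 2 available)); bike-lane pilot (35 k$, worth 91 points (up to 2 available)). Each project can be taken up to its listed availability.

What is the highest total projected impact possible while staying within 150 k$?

By projected impact per k$: bridge inspection 14.62, job-training center 4.77, mobile clinic 3.28, after-school tutoring 2.94 lead.
Greedy by ratio would take 2×job-training center + 2×bridge inspection + public wifi + 2×mobile clinic: 141 k$ used, total 812.
Dropping mobile clinic frees 25 k$; slotting in after-school tutoring (33 k$) lifts the total to 827 at 149 k$.
Every other selection either busts 150 k$ or exceeds an availability limit or fails to beat 827.

827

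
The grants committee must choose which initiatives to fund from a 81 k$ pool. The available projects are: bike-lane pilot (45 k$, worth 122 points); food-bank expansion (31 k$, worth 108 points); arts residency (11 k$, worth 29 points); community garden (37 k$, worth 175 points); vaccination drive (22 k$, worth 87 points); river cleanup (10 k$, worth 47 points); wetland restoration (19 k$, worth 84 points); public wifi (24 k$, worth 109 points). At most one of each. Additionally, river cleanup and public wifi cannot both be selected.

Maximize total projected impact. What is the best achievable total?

368

Best packing: community garden + wetland restoration + public wifi — 80 k$, 368 total.
The spare 1 k$ is too small for any remaining project, and no feasible exchange beats 368.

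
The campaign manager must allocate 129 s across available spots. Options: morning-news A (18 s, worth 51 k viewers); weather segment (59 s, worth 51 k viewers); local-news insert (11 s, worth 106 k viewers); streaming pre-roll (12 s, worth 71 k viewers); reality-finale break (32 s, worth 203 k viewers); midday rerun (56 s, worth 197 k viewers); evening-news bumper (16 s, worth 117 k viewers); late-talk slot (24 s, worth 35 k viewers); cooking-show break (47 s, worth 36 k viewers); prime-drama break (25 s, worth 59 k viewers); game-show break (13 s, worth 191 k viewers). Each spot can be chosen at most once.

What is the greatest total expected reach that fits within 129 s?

814

Filling by ratio: morning-news A + local-news insert + streaming pre-roll + reality-finale break + evening-news bumper + prime-drama break + game-show break for 798, with 2 s left unused.
Replace morning-news A and streaming pre-roll and prime-drama break with midday rerun: the trade gains 16 net, giving 814 at 128 s.
Nothing else within 129 s beats 814.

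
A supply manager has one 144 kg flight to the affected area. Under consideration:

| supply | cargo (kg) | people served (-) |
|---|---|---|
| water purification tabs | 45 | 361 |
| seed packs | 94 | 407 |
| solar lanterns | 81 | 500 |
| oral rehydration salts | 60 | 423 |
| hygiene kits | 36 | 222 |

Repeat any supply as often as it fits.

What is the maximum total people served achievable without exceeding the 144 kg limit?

1083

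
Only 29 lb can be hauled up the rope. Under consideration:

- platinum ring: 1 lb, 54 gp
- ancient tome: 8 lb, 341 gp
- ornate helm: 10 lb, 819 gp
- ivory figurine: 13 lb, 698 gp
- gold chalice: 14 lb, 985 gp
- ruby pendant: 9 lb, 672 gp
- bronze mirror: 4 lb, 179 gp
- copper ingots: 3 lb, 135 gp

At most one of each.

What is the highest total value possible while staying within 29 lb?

Taking the top-ratio items first gives platinum ring + ornate helm + ruby pendant + bronze mirror + copper ingots for 1859 (27 lb).
Dropping ruby pendant and copper ingots frees 12 lb; slotting in gold chalice (14 lb) lifts the total to 2037 at 29 lb.
Nothing else within 29 lb beats 2037.

2037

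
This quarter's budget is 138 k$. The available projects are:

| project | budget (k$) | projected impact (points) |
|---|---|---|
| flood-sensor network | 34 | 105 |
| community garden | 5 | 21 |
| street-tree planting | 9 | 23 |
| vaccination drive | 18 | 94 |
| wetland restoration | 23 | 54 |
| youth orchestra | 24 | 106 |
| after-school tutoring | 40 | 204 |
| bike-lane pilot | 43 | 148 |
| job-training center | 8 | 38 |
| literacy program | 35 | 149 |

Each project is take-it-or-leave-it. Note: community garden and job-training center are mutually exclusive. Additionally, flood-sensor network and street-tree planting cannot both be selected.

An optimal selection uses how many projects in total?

The maximum projected impact within 138 k$ is 614.
One optimal bundle: street-tree planting + vaccination drive + youth orchestra + after-school tutoring + job-training center + literacy program (134 k$).
All optima have 6 projects.

6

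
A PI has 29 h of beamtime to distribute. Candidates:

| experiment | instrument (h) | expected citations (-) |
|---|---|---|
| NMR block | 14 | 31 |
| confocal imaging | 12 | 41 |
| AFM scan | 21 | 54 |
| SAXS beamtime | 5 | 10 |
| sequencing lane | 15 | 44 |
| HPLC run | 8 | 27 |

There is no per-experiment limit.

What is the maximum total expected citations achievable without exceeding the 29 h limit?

95

Taking the top-ratio experiments first gives 2×confocal imaging + SAXS beamtime for 92 (29 h).
Dropping confocal imaging and SAXS beamtime frees 17 h; slotting in 2×HPLC run (16 h) lifts the total to 95 at 28 h.
That's the maximum — no swap from here does better than 95.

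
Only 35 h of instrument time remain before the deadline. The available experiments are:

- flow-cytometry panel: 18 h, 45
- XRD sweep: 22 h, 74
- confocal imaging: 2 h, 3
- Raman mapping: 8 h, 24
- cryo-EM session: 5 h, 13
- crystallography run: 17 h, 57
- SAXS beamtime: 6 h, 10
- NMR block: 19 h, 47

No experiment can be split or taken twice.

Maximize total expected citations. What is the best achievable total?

Ranking by ratio (expected citations/h): XRD sweep 3.36, crystallography run 3.35, Raman mapping 3.00.
Taking XRD sweep + Raman mapping + cryo-EM session: 35 h used, 111 in expected citations.
Next best is flow-cytometry panel + crystallography run at 102 (35 h) — short by 9.

111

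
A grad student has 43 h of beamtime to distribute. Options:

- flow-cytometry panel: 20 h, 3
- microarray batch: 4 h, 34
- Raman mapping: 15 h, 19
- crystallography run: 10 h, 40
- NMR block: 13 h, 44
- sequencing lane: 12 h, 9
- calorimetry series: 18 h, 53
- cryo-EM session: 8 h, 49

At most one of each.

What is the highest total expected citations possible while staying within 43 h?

180

Taking the top-ratio experiments first gives microarray batch + crystallography run + NMR block + cryo-EM session for 167 (35 h).
Replace crystallography run with calorimetry series: the trade gains 13 net, giving 180 at 43 h.
An exhaustive check of the 256 subsets confirms 180.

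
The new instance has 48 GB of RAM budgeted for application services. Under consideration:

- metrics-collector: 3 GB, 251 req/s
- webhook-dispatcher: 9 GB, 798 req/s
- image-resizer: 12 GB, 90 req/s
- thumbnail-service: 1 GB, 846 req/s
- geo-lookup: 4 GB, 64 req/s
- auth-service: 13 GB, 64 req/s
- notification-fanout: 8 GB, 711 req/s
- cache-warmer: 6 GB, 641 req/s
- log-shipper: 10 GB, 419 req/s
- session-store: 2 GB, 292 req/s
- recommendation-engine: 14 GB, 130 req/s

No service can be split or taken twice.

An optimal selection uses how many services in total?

Best achievable throughput is 4022.
metrics-collector + webhook-dispatcher + thumbnail-service + geo-lookup + notification-fanout + cache-warmer + log-shipper + session-store hits 4022 at 43 GB.
Any selection reaching 4022 contains exactly 8 services.

8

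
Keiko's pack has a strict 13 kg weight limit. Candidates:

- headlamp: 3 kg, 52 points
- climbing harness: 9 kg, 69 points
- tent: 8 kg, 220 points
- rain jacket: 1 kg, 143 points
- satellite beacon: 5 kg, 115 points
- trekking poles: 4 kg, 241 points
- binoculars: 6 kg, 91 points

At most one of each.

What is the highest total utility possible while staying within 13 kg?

Density check — rain jacket 143.00, trekking poles 60.25, tent 27.50 are the best per kg.
Best packing: tent + rain jacket + trekking poles — 13 kg, 604 total.
Next best is headlamp + rain jacket + satellite beacon + trekking poles at 551 (13 kg) — short by 53.

604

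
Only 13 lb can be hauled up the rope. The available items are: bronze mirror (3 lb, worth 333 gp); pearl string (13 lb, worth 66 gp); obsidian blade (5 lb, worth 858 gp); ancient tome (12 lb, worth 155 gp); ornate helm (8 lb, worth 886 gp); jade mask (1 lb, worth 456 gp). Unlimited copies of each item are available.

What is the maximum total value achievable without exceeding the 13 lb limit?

Taking 13×jade mask: 13 lb used, 5928 in value.

5928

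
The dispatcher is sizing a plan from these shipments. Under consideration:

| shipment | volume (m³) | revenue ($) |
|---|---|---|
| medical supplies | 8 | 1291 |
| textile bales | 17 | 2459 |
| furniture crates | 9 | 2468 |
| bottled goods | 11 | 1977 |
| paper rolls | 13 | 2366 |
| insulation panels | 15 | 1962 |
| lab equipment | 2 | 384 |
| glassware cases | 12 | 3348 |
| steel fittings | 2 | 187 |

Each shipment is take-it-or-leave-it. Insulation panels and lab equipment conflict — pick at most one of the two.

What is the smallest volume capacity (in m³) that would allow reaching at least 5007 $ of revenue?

Minimise m³ subject to total revenue ≥ 5007.
furniture crates + glassware cases: 5816 revenue at 21 m³.
Below 21 m³ the best achievable stays under 5007.

21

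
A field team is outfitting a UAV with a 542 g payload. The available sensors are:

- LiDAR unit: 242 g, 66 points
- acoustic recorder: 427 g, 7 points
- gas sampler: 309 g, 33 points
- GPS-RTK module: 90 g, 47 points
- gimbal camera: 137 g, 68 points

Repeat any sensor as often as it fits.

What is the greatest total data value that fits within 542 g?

Taking 6×GPS-RTK module: 540 g used, 282 in data value.
Nothing else within 542 g beats 282.

282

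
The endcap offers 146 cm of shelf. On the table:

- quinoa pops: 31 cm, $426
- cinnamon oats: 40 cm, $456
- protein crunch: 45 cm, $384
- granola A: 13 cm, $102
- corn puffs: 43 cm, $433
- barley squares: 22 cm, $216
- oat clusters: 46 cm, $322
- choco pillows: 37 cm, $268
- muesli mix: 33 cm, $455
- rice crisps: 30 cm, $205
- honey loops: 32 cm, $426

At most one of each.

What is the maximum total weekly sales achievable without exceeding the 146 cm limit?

1763

Density check — muesli mix 13.79, quinoa pops 13.74, honey loops 13.31 are the best per cm.
The ratio ordering already packs tightly: quinoa pops + cinnamon oats + muesli mix + honey loops, 136 cm, 1763.
The spare 10 cm is too small for any remaining product, and no exchange beats 1763.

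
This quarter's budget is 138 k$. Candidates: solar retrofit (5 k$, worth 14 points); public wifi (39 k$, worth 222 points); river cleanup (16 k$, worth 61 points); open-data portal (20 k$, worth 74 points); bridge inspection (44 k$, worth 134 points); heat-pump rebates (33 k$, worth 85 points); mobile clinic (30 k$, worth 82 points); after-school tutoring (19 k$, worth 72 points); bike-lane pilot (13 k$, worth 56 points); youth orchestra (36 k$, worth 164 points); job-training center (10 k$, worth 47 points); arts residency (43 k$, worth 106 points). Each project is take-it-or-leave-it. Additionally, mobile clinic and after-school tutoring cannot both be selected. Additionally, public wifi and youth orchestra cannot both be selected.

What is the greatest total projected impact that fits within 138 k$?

563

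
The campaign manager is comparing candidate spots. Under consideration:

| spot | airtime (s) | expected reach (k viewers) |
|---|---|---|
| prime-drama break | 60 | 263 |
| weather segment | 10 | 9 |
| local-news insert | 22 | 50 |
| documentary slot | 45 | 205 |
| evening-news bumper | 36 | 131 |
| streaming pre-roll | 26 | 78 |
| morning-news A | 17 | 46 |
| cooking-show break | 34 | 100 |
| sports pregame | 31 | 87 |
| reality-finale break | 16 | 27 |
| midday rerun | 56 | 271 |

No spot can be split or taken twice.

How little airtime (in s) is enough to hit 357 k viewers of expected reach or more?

Minimise s subject to total expected reach ≥ 357.
sports pregame + midday rerun: 358 expected reach at 87 s.
Below 87 s the best achievable stays under 357.

87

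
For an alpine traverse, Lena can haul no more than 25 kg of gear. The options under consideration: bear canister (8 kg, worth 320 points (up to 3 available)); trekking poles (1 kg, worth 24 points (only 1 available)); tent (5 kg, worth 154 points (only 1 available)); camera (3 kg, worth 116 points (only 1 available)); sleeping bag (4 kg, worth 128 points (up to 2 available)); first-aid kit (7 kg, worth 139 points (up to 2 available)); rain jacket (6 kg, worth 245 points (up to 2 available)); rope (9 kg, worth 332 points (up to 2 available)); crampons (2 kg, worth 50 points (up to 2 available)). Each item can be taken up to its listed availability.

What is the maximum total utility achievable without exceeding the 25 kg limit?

Ranking by ratio (utility/kg): rain jacket 40.83, bear canister 40.00, camera 38.67.
Greedy by ratio would take bear canister + camera + 2×rain jacket + crampons: 25 kg used, total 976.
The 8 kg tied up in rain jacket and crampons is better spent on bear canister — total rises to 1001 (25 kg).

1001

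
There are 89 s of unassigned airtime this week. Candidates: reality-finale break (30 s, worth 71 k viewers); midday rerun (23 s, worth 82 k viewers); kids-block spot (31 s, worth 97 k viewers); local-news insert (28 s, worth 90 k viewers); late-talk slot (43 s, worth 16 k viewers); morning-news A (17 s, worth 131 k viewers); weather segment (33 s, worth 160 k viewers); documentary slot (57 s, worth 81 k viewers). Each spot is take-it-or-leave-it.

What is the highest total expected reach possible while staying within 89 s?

A density-first pass picks midday rerun + morning-news A + weather segment — 373 at 73 s.
Replace midday rerun with kids-block spot: the trade gains 15 net, giving 388 at 81 s.
The closest alternative, local-news insert + morning-news A + weather segment, reaches only 381.

388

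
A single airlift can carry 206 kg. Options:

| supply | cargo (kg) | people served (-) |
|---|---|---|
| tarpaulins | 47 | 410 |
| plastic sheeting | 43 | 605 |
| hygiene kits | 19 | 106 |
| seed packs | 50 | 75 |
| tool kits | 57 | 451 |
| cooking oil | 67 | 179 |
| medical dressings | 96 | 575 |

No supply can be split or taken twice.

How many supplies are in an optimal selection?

The maximum people served within 206 kg is 1696.
For example tarpaulins + plastic sheeting + hygiene kits + medical dressings achieves it, using 205 kg.
All optima have 4 supplies.

4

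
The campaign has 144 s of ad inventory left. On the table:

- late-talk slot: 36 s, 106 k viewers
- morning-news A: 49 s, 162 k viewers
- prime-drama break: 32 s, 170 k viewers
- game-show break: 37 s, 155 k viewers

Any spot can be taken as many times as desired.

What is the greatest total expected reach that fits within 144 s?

680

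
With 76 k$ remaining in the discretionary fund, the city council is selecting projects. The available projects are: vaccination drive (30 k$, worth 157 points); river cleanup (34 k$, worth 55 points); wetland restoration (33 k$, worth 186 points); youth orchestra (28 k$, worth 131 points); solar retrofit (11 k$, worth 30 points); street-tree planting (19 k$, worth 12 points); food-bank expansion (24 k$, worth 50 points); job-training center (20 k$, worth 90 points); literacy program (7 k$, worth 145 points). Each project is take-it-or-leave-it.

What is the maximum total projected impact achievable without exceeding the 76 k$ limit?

Density check — literacy program 20.71, wetland restoration 5.64, vaccination drive 5.23, youth orchestra 4.68 are the best per k$.
Taking vaccination drive + wetland restoration + literacy program: 70 k$ used, 488 in projected impact.

488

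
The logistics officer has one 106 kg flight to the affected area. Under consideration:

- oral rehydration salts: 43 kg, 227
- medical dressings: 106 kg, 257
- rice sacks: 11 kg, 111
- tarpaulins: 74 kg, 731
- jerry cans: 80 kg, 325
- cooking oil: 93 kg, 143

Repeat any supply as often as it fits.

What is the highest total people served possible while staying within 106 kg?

Density check — rice sacks 10.09, tarpaulins 9.88, oral rehydration salts 5.28, jerry cans 4.06 are the best per kg.
9×rice sacks uses 99 of the 106 kg and totals 999.
That's the maximum — no swap from here does better than 999.

999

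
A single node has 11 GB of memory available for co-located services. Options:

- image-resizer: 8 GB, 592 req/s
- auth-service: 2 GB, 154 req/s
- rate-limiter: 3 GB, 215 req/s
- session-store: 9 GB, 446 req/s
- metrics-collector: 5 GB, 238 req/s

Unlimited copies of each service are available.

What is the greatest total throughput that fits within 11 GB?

831

Ranking by ratio (throughput/GB): auth-service 77.00, image-resizer 74.00, rate-limiter 71.67, session-store 49.56.
Greedy by ratio would take 5×auth-service: 10 GB used, total 770.
Replace auth-service with rate-limiter: the trade gains 61 net, giving 831 at 11 GB.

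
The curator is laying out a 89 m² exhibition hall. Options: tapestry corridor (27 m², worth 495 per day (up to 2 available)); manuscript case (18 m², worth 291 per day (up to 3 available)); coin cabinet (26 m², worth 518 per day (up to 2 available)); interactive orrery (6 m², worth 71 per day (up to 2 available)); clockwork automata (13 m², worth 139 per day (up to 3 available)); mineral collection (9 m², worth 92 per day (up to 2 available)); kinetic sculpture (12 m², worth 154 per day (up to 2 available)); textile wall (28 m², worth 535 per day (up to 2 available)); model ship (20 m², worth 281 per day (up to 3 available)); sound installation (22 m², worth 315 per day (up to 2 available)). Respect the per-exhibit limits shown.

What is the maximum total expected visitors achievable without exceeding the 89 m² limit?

1663

A density-first pass picks 2×coin cabinet + interactive orrery + textile wall — 1642 at 86 m².
Dropping interactive orrery frees 6 m²; slotting in mineral collection (9 m²) lifts the total to 1663 at 89 m².
Every other selection either busts 89 m² or exceeds an availability limit or fails to beat 1663.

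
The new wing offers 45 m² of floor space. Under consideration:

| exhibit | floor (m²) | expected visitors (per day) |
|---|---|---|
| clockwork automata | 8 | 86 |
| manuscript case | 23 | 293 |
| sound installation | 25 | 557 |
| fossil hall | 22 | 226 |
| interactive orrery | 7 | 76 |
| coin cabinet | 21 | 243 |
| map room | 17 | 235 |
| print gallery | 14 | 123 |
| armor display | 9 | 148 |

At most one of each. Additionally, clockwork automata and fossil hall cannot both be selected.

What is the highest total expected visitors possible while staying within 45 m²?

792

Filling by ratio: sound installation + interactive orrery + armor display for 781, with 4 m² left unused.
Dropping interactive orrery and armor display frees 16 m²; slotting in map room (17 m²) lifts the total to 792 at 42 m².
Every other selection either busts 45 m² or breaks a pairing rule or fails to beat 792.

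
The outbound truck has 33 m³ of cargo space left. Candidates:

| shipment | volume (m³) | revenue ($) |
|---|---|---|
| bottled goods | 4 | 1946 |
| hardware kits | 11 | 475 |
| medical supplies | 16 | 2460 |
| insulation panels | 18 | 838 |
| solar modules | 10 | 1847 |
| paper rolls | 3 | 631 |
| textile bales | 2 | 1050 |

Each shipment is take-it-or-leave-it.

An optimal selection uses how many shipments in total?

4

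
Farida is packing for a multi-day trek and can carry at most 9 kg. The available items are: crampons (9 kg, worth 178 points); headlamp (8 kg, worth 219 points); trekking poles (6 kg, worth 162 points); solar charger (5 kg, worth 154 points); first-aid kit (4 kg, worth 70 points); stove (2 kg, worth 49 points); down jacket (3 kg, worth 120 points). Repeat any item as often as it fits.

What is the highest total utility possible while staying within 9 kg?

360

Ranking by ratio (utility/kg): down jacket 40.00, solar charger 30.80, headlamp 27.38.
The ratio ordering already packs tightly: 3×down jacket, 9 kg, 360.
Nothing else within 9 kg beats 360.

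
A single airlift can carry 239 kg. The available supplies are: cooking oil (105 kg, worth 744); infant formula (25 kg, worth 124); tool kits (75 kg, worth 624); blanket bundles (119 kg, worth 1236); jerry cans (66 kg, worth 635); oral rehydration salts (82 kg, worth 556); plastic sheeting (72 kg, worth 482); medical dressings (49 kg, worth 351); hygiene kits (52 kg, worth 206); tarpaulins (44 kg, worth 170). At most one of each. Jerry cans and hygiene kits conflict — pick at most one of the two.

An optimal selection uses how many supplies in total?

Best achievable people served is 2222.
For example blanket bundles + jerry cans + medical dressings achieves it, using 234 kg.
Any selection reaching 2222 contains exactly 3 supplies.

3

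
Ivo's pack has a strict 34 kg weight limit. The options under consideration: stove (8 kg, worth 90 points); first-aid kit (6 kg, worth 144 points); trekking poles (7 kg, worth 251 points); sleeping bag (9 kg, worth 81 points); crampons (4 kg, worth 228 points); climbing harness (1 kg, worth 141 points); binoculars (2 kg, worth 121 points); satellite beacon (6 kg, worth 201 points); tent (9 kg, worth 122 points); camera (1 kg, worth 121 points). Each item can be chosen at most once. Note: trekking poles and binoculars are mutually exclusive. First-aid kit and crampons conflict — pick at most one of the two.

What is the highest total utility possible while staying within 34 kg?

By utility per kg: climbing harness 141.00, camera 121.00, binoculars 60.50, crampons 57.00 lead.
Best packing: trekking poles + crampons + climbing harness + satellite beacon + tent + camera — 28 kg, 1064 total.
Next best is stove + trekking poles + crampons + climbing harness + satellite beacon + camera at 1032 (27 kg) — short by 32.

1064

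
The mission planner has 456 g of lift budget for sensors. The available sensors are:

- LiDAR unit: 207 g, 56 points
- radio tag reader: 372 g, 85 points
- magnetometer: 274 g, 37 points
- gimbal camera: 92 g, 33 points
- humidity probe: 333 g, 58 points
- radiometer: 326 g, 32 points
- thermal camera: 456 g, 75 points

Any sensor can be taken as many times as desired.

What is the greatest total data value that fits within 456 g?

132

The ratio ordering already packs tightly: 4×gimbal camera, 368 g, 132.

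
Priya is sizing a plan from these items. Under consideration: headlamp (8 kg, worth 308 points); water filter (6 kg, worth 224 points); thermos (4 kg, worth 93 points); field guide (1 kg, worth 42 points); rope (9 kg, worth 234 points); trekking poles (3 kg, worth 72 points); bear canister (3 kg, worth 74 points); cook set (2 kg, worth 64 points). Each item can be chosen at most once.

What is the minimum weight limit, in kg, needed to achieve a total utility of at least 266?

7

Look for the lowest-weight combination reaching 266.
water filter + field guide: 266 utility at 7 kg.
Any bundle with less than 7 kg falls short of 266.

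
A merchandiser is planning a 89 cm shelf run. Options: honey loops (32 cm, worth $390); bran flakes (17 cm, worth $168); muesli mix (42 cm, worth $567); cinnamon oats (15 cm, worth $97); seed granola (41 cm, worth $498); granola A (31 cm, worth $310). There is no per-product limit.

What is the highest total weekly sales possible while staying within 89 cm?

Best packing: 2×muesli mix — 84 cm, 1134 total.
Nothing else within 89 cm beats 1134.

1134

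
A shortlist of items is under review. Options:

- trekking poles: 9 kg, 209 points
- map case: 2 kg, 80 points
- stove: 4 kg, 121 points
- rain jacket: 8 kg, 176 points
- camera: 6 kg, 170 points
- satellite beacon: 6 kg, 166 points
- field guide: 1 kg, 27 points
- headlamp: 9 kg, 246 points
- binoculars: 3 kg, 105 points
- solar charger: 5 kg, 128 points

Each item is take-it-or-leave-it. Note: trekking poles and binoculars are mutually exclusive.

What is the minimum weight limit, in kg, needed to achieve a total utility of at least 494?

16

Need the lightest bundle worth ≥ 494.
map case + stove + camera + field guide + binoculars reaches 503 using 16 kg.
No combination under 16 kg hits 494.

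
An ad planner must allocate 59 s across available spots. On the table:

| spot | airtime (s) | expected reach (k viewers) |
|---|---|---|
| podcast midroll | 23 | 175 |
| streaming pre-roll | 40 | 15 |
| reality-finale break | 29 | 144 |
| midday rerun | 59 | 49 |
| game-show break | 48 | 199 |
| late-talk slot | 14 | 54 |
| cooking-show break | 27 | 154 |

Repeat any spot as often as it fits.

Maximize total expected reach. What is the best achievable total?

By expected reach per s: podcast midroll 7.61, cooking-show break 5.70, reality-finale break 4.97, game-show break 4.15 lead.
Best packing: 2×podcast midroll — 46 s, 350 total.

350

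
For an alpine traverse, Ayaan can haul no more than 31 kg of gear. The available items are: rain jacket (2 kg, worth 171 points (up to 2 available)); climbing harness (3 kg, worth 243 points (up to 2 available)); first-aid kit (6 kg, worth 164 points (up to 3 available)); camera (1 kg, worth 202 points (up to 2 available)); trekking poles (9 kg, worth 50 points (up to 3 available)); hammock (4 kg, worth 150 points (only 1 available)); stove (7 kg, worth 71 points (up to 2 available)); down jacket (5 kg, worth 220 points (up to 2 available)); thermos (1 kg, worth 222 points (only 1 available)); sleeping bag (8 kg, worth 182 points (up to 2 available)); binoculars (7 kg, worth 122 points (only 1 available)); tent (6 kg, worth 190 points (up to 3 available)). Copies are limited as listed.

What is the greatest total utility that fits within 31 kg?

2084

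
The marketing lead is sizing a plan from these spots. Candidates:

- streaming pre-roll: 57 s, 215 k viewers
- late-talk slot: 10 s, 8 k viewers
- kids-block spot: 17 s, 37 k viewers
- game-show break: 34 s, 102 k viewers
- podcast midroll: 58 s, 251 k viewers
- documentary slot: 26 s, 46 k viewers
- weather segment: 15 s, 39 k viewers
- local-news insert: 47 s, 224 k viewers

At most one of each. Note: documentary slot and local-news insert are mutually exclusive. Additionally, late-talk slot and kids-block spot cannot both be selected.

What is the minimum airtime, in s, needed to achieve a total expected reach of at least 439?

Need the lightest bundle worth ≥ 439.
Taking streaming pre-roll + local-news insert gives 439 (≥ 439) for 104 s.
Any bundle with less than 104 s falls short of 439.

104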